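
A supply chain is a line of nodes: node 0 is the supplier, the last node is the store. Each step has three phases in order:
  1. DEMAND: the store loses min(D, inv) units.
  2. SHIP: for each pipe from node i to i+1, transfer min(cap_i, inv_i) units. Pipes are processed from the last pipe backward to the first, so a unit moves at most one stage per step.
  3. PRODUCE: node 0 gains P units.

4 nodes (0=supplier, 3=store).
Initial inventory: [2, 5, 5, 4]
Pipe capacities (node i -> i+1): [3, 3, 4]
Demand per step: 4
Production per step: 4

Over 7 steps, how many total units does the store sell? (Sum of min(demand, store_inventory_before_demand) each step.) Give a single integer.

Step 1: sold=4 (running total=4) -> [4 4 4 4]
Step 2: sold=4 (running total=8) -> [5 4 3 4]
Step 3: sold=4 (running total=12) -> [6 4 3 3]
Step 4: sold=3 (running total=15) -> [7 4 3 3]
Step 5: sold=3 (running total=18) -> [8 4 3 3]
Step 6: sold=3 (running total=21) -> [9 4 3 3]
Step 7: sold=3 (running total=24) -> [10 4 3 3]

Answer: 24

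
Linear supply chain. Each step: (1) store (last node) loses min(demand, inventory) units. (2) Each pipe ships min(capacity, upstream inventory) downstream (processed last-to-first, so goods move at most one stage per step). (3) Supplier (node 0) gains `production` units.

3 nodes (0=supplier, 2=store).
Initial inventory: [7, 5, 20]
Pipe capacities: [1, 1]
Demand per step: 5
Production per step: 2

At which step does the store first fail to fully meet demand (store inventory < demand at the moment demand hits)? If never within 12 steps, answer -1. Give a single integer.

Step 1: demand=5,sold=5 ship[1->2]=1 ship[0->1]=1 prod=2 -> [8 5 16]
Step 2: demand=5,sold=5 ship[1->2]=1 ship[0->1]=1 prod=2 -> [9 5 12]
Step 3: demand=5,sold=5 ship[1->2]=1 ship[0->1]=1 prod=2 -> [10 5 8]
Step 4: demand=5,sold=5 ship[1->2]=1 ship[0->1]=1 prod=2 -> [11 5 4]
Step 5: demand=5,sold=4 ship[1->2]=1 ship[0->1]=1 prod=2 -> [12 5 1]
Step 6: demand=5,sold=1 ship[1->2]=1 ship[0->1]=1 prod=2 -> [13 5 1]
Step 7: demand=5,sold=1 ship[1->2]=1 ship[0->1]=1 prod=2 -> [14 5 1]
Step 8: demand=5,sold=1 ship[1->2]=1 ship[0->1]=1 prod=2 -> [15 5 1]
Step 9: demand=5,sold=1 ship[1->2]=1 ship[0->1]=1 prod=2 -> [16 5 1]
Step 10: demand=5,sold=1 ship[1->2]=1 ship[0->1]=1 prod=2 -> [17 5 1]
Step 11: demand=5,sold=1 ship[1->2]=1 ship[0->1]=1 prod=2 -> [18 5 1]
Step 12: demand=5,sold=1 ship[1->2]=1 ship[0->1]=1 prod=2 -> [19 5 1]
First stockout at step 5

5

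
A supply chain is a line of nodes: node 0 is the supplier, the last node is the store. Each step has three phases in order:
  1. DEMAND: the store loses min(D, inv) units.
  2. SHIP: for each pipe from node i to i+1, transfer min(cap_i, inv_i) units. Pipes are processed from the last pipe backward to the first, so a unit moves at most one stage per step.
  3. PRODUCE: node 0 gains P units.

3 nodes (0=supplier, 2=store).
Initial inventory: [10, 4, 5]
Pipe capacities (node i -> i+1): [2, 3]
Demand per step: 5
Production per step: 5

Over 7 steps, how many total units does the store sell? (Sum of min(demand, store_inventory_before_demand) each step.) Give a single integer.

Step 1: sold=5 (running total=5) -> [13 3 3]
Step 2: sold=3 (running total=8) -> [16 2 3]
Step 3: sold=3 (running total=11) -> [19 2 2]
Step 4: sold=2 (running total=13) -> [22 2 2]
Step 5: sold=2 (running total=15) -> [25 2 2]
Step 6: sold=2 (running total=17) -> [28 2 2]
Step 7: sold=2 (running total=19) -> [31 2 2]

Answer: 19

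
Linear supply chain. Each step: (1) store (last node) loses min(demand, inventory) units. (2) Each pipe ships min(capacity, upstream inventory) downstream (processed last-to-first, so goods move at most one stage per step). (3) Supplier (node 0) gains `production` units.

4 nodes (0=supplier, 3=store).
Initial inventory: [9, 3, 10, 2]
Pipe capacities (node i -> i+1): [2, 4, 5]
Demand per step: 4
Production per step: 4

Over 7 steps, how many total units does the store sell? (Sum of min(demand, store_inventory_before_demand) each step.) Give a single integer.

Answer: 23

Derivation:
Step 1: sold=2 (running total=2) -> [11 2 8 5]
Step 2: sold=4 (running total=6) -> [13 2 5 6]
Step 3: sold=4 (running total=10) -> [15 2 2 7]
Step 4: sold=4 (running total=14) -> [17 2 2 5]
Step 5: sold=4 (running total=18) -> [19 2 2 3]
Step 6: sold=3 (running total=21) -> [21 2 2 2]
Step 7: sold=2 (running total=23) -> [23 2 2 2]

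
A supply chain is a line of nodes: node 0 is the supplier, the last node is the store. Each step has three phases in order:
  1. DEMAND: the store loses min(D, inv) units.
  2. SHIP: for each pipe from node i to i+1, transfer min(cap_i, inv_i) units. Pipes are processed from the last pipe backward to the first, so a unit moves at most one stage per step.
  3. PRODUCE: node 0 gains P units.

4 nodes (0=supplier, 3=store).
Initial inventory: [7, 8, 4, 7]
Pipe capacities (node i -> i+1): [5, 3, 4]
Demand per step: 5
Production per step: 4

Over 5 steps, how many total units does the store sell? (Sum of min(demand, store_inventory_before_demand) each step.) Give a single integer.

Step 1: sold=5 (running total=5) -> [6 10 3 6]
Step 2: sold=5 (running total=10) -> [5 12 3 4]
Step 3: sold=4 (running total=14) -> [4 14 3 3]
Step 4: sold=3 (running total=17) -> [4 15 3 3]
Step 5: sold=3 (running total=20) -> [4 16 3 3]

Answer: 20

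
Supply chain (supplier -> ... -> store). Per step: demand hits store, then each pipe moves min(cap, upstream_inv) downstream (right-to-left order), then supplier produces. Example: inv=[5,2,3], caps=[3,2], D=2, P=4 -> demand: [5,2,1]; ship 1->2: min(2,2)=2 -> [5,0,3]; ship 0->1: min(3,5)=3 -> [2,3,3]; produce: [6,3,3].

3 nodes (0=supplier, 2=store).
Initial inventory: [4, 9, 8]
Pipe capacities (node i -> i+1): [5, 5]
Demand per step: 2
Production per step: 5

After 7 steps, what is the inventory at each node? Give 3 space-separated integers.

Step 1: demand=2,sold=2 ship[1->2]=5 ship[0->1]=4 prod=5 -> inv=[5 8 11]
Step 2: demand=2,sold=2 ship[1->2]=5 ship[0->1]=5 prod=5 -> inv=[5 8 14]
Step 3: demand=2,sold=2 ship[1->2]=5 ship[0->1]=5 prod=5 -> inv=[5 8 17]
Step 4: demand=2,sold=2 ship[1->2]=5 ship[0->1]=5 prod=5 -> inv=[5 8 20]
Step 5: demand=2,sold=2 ship[1->2]=5 ship[0->1]=5 prod=5 -> inv=[5 8 23]
Step 6: demand=2,sold=2 ship[1->2]=5 ship[0->1]=5 prod=5 -> inv=[5 8 26]
Step 7: demand=2,sold=2 ship[1->2]=5 ship[0->1]=5 prod=5 -> inv=[5 8 29]

5 8 29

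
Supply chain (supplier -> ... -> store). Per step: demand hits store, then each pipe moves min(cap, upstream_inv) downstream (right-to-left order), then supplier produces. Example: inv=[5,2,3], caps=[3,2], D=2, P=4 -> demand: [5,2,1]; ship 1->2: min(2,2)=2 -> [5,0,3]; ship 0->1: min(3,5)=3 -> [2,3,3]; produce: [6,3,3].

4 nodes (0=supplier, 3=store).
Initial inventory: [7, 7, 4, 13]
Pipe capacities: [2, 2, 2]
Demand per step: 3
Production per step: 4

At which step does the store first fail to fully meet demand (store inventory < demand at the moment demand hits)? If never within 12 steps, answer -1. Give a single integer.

Step 1: demand=3,sold=3 ship[2->3]=2 ship[1->2]=2 ship[0->1]=2 prod=4 -> [9 7 4 12]
Step 2: demand=3,sold=3 ship[2->3]=2 ship[1->2]=2 ship[0->1]=2 prod=4 -> [11 7 4 11]
Step 3: demand=3,sold=3 ship[2->3]=2 ship[1->2]=2 ship[0->1]=2 prod=4 -> [13 7 4 10]
Step 4: demand=3,sold=3 ship[2->3]=2 ship[1->2]=2 ship[0->1]=2 prod=4 -> [15 7 4 9]
Step 5: demand=3,sold=3 ship[2->3]=2 ship[1->2]=2 ship[0->1]=2 prod=4 -> [17 7 4 8]
Step 6: demand=3,sold=3 ship[2->3]=2 ship[1->2]=2 ship[0->1]=2 prod=4 -> [19 7 4 7]
Step 7: demand=3,sold=3 ship[2->3]=2 ship[1->2]=2 ship[0->1]=2 prod=4 -> [21 7 4 6]
Step 8: demand=3,sold=3 ship[2->3]=2 ship[1->2]=2 ship[0->1]=2 prod=4 -> [23 7 4 5]
Step 9: demand=3,sold=3 ship[2->3]=2 ship[1->2]=2 ship[0->1]=2 prod=4 -> [25 7 4 4]
Step 10: demand=3,sold=3 ship[2->3]=2 ship[1->2]=2 ship[0->1]=2 prod=4 -> [27 7 4 3]
Step 11: demand=3,sold=3 ship[2->3]=2 ship[1->2]=2 ship[0->1]=2 prod=4 -> [29 7 4 2]
Step 12: demand=3,sold=2 ship[2->3]=2 ship[1->2]=2 ship[0->1]=2 prod=4 -> [31 7 4 2]
First stockout at step 12

12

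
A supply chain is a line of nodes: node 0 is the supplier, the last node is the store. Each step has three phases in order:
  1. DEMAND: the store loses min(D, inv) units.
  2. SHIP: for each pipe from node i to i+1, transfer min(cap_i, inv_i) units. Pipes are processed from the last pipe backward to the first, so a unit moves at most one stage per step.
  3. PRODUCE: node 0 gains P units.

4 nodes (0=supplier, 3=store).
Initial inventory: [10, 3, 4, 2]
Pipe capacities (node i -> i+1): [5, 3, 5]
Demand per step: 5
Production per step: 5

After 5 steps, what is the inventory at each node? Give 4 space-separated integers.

Step 1: demand=5,sold=2 ship[2->3]=4 ship[1->2]=3 ship[0->1]=5 prod=5 -> inv=[10 5 3 4]
Step 2: demand=5,sold=4 ship[2->3]=3 ship[1->2]=3 ship[0->1]=5 prod=5 -> inv=[10 7 3 3]
Step 3: demand=5,sold=3 ship[2->3]=3 ship[1->2]=3 ship[0->1]=5 prod=5 -> inv=[10 9 3 3]
Step 4: demand=5,sold=3 ship[2->3]=3 ship[1->2]=3 ship[0->1]=5 prod=5 -> inv=[10 11 3 3]
Step 5: demand=5,sold=3 ship[2->3]=3 ship[1->2]=3 ship[0->1]=5 prod=5 -> inv=[10 13 3 3]

10 13 3 3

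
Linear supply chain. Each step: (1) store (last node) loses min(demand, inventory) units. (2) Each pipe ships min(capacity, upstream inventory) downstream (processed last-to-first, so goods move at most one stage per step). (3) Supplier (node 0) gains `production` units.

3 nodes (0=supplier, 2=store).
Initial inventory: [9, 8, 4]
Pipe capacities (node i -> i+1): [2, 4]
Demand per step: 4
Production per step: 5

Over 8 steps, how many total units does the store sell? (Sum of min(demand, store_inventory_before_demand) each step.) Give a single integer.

Answer: 24

Derivation:
Step 1: sold=4 (running total=4) -> [12 6 4]
Step 2: sold=4 (running total=8) -> [15 4 4]
Step 3: sold=4 (running total=12) -> [18 2 4]
Step 4: sold=4 (running total=16) -> [21 2 2]
Step 5: sold=2 (running total=18) -> [24 2 2]
Step 6: sold=2 (running total=20) -> [27 2 2]
Step 7: sold=2 (running total=22) -> [30 2 2]
Step 8: sold=2 (running total=24) -> [33 2 2]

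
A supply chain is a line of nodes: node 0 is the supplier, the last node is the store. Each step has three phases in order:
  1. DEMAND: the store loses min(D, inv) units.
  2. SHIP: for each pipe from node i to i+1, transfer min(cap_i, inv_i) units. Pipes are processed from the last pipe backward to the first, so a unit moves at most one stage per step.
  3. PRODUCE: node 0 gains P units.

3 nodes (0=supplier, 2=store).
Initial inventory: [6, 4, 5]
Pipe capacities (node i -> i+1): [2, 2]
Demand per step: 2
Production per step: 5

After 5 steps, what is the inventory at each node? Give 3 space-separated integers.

Step 1: demand=2,sold=2 ship[1->2]=2 ship[0->1]=2 prod=5 -> inv=[9 4 5]
Step 2: demand=2,sold=2 ship[1->2]=2 ship[0->1]=2 prod=5 -> inv=[12 4 5]
Step 3: demand=2,sold=2 ship[1->2]=2 ship[0->1]=2 prod=5 -> inv=[15 4 5]
Step 4: demand=2,sold=2 ship[1->2]=2 ship[0->1]=2 prod=5 -> inv=[18 4 5]
Step 5: demand=2,sold=2 ship[1->2]=2 ship[0->1]=2 prod=5 -> inv=[21 4 5]

21 4 5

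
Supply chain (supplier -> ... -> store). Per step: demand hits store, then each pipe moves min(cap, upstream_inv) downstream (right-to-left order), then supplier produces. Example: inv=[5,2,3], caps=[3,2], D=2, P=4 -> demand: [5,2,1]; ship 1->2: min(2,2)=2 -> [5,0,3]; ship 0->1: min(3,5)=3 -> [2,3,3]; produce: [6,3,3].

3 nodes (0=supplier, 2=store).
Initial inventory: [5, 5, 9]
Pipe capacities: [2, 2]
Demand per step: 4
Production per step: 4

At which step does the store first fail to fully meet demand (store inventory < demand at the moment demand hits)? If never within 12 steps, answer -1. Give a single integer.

Step 1: demand=4,sold=4 ship[1->2]=2 ship[0->1]=2 prod=4 -> [7 5 7]
Step 2: demand=4,sold=4 ship[1->2]=2 ship[0->1]=2 prod=4 -> [9 5 5]
Step 3: demand=4,sold=4 ship[1->2]=2 ship[0->1]=2 prod=4 -> [11 5 3]
Step 4: demand=4,sold=3 ship[1->2]=2 ship[0->1]=2 prod=4 -> [13 5 2]
Step 5: demand=4,sold=2 ship[1->2]=2 ship[0->1]=2 prod=4 -> [15 5 2]
Step 6: demand=4,sold=2 ship[1->2]=2 ship[0->1]=2 prod=4 -> [17 5 2]
Step 7: demand=4,sold=2 ship[1->2]=2 ship[0->1]=2 prod=4 -> [19 5 2]
Step 8: demand=4,sold=2 ship[1->2]=2 ship[0->1]=2 prod=4 -> [21 5 2]
Step 9: demand=4,sold=2 ship[1->2]=2 ship[0->1]=2 prod=4 -> [23 5 2]
Step 10: demand=4,sold=2 ship[1->2]=2 ship[0->1]=2 prod=4 -> [25 5 2]
Step 11: demand=4,sold=2 ship[1->2]=2 ship[0->1]=2 prod=4 -> [27 5 2]
Step 12: demand=4,sold=2 ship[1->2]=2 ship[0->1]=2 prod=4 -> [29 5 2]
First stockout at step 4

4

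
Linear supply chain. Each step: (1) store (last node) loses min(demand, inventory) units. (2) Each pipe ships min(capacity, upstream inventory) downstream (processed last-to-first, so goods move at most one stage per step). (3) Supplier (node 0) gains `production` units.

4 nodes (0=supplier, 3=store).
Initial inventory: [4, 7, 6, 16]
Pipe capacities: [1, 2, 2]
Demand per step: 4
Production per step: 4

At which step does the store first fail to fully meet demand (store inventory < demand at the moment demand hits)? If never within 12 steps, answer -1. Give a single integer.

Step 1: demand=4,sold=4 ship[2->3]=2 ship[1->2]=2 ship[0->1]=1 prod=4 -> [7 6 6 14]
Step 2: demand=4,sold=4 ship[2->3]=2 ship[1->2]=2 ship[0->1]=1 prod=4 -> [10 5 6 12]
Step 3: demand=4,sold=4 ship[2->3]=2 ship[1->2]=2 ship[0->1]=1 prod=4 -> [13 4 6 10]
Step 4: demand=4,sold=4 ship[2->3]=2 ship[1->2]=2 ship[0->1]=1 prod=4 -> [16 3 6 8]
Step 5: demand=4,sold=4 ship[2->3]=2 ship[1->2]=2 ship[0->1]=1 prod=4 -> [19 2 6 6]
Step 6: demand=4,sold=4 ship[2->3]=2 ship[1->2]=2 ship[0->1]=1 prod=4 -> [22 1 6 4]
Step 7: demand=4,sold=4 ship[2->3]=2 ship[1->2]=1 ship[0->1]=1 prod=4 -> [25 1 5 2]
Step 8: demand=4,sold=2 ship[2->3]=2 ship[1->2]=1 ship[0->1]=1 prod=4 -> [28 1 4 2]
Step 9: demand=4,sold=2 ship[2->3]=2 ship[1->2]=1 ship[0->1]=1 prod=4 -> [31 1 3 2]
Step 10: demand=4,sold=2 ship[2->3]=2 ship[1->2]=1 ship[0->1]=1 prod=4 -> [34 1 2 2]
Step 11: demand=4,sold=2 ship[2->3]=2 ship[1->2]=1 ship[0->1]=1 prod=4 -> [37 1 1 2]
Step 12: demand=4,sold=2 ship[2->3]=1 ship[1->2]=1 ship[0->1]=1 prod=4 -> [40 1 1 1]
First stockout at step 8

8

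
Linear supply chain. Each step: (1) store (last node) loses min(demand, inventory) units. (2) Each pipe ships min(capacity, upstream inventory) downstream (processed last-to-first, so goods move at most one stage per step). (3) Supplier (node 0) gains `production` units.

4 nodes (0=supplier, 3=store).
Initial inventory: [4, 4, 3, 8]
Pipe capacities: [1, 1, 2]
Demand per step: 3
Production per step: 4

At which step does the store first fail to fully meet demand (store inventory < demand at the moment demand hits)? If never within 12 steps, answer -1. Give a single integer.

Step 1: demand=3,sold=3 ship[2->3]=2 ship[1->2]=1 ship[0->1]=1 prod=4 -> [7 4 2 7]
Step 2: demand=3,sold=3 ship[2->3]=2 ship[1->2]=1 ship[0->1]=1 prod=4 -> [10 4 1 6]
Step 3: demand=3,sold=3 ship[2->3]=1 ship[1->2]=1 ship[0->1]=1 prod=4 -> [13 4 1 4]
Step 4: demand=3,sold=3 ship[2->3]=1 ship[1->2]=1 ship[0->1]=1 prod=4 -> [16 4 1 2]
Step 5: demand=3,sold=2 ship[2->3]=1 ship[1->2]=1 ship[0->1]=1 prod=4 -> [19 4 1 1]
Step 6: demand=3,sold=1 ship[2->3]=1 ship[1->2]=1 ship[0->1]=1 prod=4 -> [22 4 1 1]
Step 7: demand=3,sold=1 ship[2->3]=1 ship[1->2]=1 ship[0->1]=1 prod=4 -> [25 4 1 1]
Step 8: demand=3,sold=1 ship[2->3]=1 ship[1->2]=1 ship[0->1]=1 prod=4 -> [28 4 1 1]
Step 9: demand=3,sold=1 ship[2->3]=1 ship[1->2]=1 ship[0->1]=1 prod=4 -> [31 4 1 1]
Step 10: demand=3,sold=1 ship[2->3]=1 ship[1->2]=1 ship[0->1]=1 prod=4 -> [34 4 1 1]
Step 11: demand=3,sold=1 ship[2->3]=1 ship[1->2]=1 ship[0->1]=1 prod=4 -> [37 4 1 1]
Step 12: demand=3,sold=1 ship[2->3]=1 ship[1->2]=1 ship[0->1]=1 prod=4 -> [40 4 1 1]
First stockout at step 5

5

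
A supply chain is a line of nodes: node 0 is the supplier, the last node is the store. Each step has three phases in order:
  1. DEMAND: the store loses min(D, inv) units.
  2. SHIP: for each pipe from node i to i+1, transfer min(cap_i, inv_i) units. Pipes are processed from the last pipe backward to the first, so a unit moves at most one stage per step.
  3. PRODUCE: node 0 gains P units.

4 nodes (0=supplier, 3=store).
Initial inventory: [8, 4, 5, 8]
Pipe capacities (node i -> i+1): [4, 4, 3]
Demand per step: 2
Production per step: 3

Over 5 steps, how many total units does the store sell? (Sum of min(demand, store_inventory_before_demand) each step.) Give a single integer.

Answer: 10

Derivation:
Step 1: sold=2 (running total=2) -> [7 4 6 9]
Step 2: sold=2 (running total=4) -> [6 4 7 10]
Step 3: sold=2 (running total=6) -> [5 4 8 11]
Step 4: sold=2 (running total=8) -> [4 4 9 12]
Step 5: sold=2 (running total=10) -> [3 4 10 13]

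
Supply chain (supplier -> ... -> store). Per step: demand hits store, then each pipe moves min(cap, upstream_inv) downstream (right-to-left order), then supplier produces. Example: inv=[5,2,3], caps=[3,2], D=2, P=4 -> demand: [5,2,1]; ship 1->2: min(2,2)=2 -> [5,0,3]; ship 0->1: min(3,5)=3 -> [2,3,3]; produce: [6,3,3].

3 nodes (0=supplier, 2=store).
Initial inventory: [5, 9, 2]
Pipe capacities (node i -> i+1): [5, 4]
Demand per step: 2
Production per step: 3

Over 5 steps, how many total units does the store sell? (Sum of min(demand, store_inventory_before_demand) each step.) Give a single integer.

Answer: 10

Derivation:
Step 1: sold=2 (running total=2) -> [3 10 4]
Step 2: sold=2 (running total=4) -> [3 9 6]
Step 3: sold=2 (running total=6) -> [3 8 8]
Step 4: sold=2 (running total=8) -> [3 7 10]
Step 5: sold=2 (running total=10) -> [3 6 12]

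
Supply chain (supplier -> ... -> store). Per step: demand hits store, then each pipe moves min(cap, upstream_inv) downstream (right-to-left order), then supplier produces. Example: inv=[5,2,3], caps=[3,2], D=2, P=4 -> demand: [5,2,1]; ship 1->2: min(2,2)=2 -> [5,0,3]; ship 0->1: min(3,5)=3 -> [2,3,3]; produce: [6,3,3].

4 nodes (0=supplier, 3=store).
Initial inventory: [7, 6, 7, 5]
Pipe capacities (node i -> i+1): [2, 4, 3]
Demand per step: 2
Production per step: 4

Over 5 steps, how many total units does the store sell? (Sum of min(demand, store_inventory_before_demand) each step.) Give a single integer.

Answer: 10

Derivation:
Step 1: sold=2 (running total=2) -> [9 4 8 6]
Step 2: sold=2 (running total=4) -> [11 2 9 7]
Step 3: sold=2 (running total=6) -> [13 2 8 8]
Step 4: sold=2 (running total=8) -> [15 2 7 9]
Step 5: sold=2 (running total=10) -> [17 2 6 10]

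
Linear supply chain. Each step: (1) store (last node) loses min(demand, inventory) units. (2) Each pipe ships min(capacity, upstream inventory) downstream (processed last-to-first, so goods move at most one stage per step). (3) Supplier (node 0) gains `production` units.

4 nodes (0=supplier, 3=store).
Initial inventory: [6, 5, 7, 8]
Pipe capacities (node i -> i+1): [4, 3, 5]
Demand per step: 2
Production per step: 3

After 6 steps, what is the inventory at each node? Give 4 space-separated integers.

Step 1: demand=2,sold=2 ship[2->3]=5 ship[1->2]=3 ship[0->1]=4 prod=3 -> inv=[5 6 5 11]
Step 2: demand=2,sold=2 ship[2->3]=5 ship[1->2]=3 ship[0->1]=4 prod=3 -> inv=[4 7 3 14]
Step 3: demand=2,sold=2 ship[2->3]=3 ship[1->2]=3 ship[0->1]=4 prod=3 -> inv=[3 8 3 15]
Step 4: demand=2,sold=2 ship[2->3]=3 ship[1->2]=3 ship[0->1]=3 prod=3 -> inv=[3 8 3 16]
Step 5: demand=2,sold=2 ship[2->3]=3 ship[1->2]=3 ship[0->1]=3 prod=3 -> inv=[3 8 3 17]
Step 6: demand=2,sold=2 ship[2->3]=3 ship[1->2]=3 ship[0->1]=3 prod=3 -> inv=[3 8 3 18]

3 8 3 18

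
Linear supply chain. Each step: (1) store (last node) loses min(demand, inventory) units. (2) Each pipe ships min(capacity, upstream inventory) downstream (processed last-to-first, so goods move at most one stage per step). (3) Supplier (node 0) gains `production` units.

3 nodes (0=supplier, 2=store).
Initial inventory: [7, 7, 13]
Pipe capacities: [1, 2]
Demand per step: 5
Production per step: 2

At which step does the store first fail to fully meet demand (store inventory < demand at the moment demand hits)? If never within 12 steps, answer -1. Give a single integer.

Step 1: demand=5,sold=5 ship[1->2]=2 ship[0->1]=1 prod=2 -> [8 6 10]
Step 2: demand=5,sold=5 ship[1->2]=2 ship[0->1]=1 prod=2 -> [9 5 7]
Step 3: demand=5,sold=5 ship[1->2]=2 ship[0->1]=1 prod=2 -> [10 4 4]
Step 4: demand=5,sold=4 ship[1->2]=2 ship[0->1]=1 prod=2 -> [11 3 2]
Step 5: demand=5,sold=2 ship[1->2]=2 ship[0->1]=1 prod=2 -> [12 2 2]
Step 6: demand=5,sold=2 ship[1->2]=2 ship[0->1]=1 prod=2 -> [13 1 2]
Step 7: demand=5,sold=2 ship[1->2]=1 ship[0->1]=1 prod=2 -> [14 1 1]
Step 8: demand=5,sold=1 ship[1->2]=1 ship[0->1]=1 prod=2 -> [15 1 1]
Step 9: demand=5,sold=1 ship[1->2]=1 ship[0->1]=1 prod=2 -> [16 1 1]
Step 10: demand=5,sold=1 ship[1->2]=1 ship[0->1]=1 prod=2 -> [17 1 1]
Step 11: demand=5,sold=1 ship[1->2]=1 ship[0->1]=1 prod=2 -> [18 1 1]
Step 12: demand=5,sold=1 ship[1->2]=1 ship[0->1]=1 prod=2 -> [19 1 1]
First stockout at step 4

4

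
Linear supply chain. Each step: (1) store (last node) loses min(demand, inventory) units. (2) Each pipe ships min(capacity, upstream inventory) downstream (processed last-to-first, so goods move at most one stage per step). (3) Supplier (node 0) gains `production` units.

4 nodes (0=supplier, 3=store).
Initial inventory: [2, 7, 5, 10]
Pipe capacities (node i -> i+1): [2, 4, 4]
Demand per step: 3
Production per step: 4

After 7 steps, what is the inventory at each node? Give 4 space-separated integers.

Step 1: demand=3,sold=3 ship[2->3]=4 ship[1->2]=4 ship[0->1]=2 prod=4 -> inv=[4 5 5 11]
Step 2: demand=3,sold=3 ship[2->3]=4 ship[1->2]=4 ship[0->1]=2 prod=4 -> inv=[6 3 5 12]
Step 3: demand=3,sold=3 ship[2->3]=4 ship[1->2]=3 ship[0->1]=2 prod=4 -> inv=[8 2 4 13]
Step 4: demand=3,sold=3 ship[2->3]=4 ship[1->2]=2 ship[0->1]=2 prod=4 -> inv=[10 2 2 14]
Step 5: demand=3,sold=3 ship[2->3]=2 ship[1->2]=2 ship[0->1]=2 prod=4 -> inv=[12 2 2 13]
Step 6: demand=3,sold=3 ship[2->3]=2 ship[1->2]=2 ship[0->1]=2 prod=4 -> inv=[14 2 2 12]
Step 7: demand=3,sold=3 ship[2->3]=2 ship[1->2]=2 ship[0->1]=2 prod=4 -> inv=[16 2 2 11]

16 2 2 11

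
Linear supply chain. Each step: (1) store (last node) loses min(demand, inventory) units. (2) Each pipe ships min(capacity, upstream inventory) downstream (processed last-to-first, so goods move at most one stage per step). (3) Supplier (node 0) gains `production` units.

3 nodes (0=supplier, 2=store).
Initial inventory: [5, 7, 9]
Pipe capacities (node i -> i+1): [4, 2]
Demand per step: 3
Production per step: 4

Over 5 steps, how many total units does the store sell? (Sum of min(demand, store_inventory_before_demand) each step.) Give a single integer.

Step 1: sold=3 (running total=3) -> [5 9 8]
Step 2: sold=3 (running total=6) -> [5 11 7]
Step 3: sold=3 (running total=9) -> [5 13 6]
Step 4: sold=3 (running total=12) -> [5 15 5]
Step 5: sold=3 (running total=15) -> [5 17 4]

Answer: 15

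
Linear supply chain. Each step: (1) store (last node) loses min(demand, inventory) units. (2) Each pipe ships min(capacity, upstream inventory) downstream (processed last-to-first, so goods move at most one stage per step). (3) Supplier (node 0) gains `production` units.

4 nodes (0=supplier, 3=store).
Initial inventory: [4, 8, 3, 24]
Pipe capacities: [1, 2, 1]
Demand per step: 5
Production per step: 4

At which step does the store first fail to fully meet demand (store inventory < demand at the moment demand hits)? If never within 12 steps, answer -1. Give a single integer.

Step 1: demand=5,sold=5 ship[2->3]=1 ship[1->2]=2 ship[0->1]=1 prod=4 -> [7 7 4 20]
Step 2: demand=5,sold=5 ship[2->3]=1 ship[1->2]=2 ship[0->1]=1 prod=4 -> [10 6 5 16]
Step 3: demand=5,sold=5 ship[2->3]=1 ship[1->2]=2 ship[0->1]=1 prod=4 -> [13 5 6 12]
Step 4: demand=5,sold=5 ship[2->3]=1 ship[1->2]=2 ship[0->1]=1 prod=4 -> [16 4 7 8]
Step 5: demand=5,sold=5 ship[2->3]=1 ship[1->2]=2 ship[0->1]=1 prod=4 -> [19 3 8 4]
Step 6: demand=5,sold=4 ship[2->3]=1 ship[1->2]=2 ship[0->1]=1 prod=4 -> [22 2 9 1]
Step 7: demand=5,sold=1 ship[2->3]=1 ship[1->2]=2 ship[0->1]=1 prod=4 -> [25 1 10 1]
Step 8: demand=5,sold=1 ship[2->3]=1 ship[1->2]=1 ship[0->1]=1 prod=4 -> [28 1 10 1]
Step 9: demand=5,sold=1 ship[2->3]=1 ship[1->2]=1 ship[0->1]=1 prod=4 -> [31 1 10 1]
Step 10: demand=5,sold=1 ship[2->3]=1 ship[1->2]=1 ship[0->1]=1 prod=4 -> [34 1 10 1]
Step 11: demand=5,sold=1 ship[2->3]=1 ship[1->2]=1 ship[0->1]=1 prod=4 -> [37 1 10 1]
Step 12: demand=5,sold=1 ship[2->3]=1 ship[1->2]=1 ship[0->1]=1 prod=4 -> [40 1 10 1]
First stockout at step 6

6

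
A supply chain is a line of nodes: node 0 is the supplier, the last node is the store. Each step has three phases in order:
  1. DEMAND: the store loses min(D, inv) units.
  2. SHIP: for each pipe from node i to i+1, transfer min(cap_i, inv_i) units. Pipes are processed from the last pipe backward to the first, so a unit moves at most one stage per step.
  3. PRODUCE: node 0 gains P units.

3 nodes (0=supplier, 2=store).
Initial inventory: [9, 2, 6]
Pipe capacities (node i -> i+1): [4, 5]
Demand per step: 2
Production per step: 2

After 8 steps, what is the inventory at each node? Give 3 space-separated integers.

Step 1: demand=2,sold=2 ship[1->2]=2 ship[0->1]=4 prod=2 -> inv=[7 4 6]
Step 2: demand=2,sold=2 ship[1->2]=4 ship[0->1]=4 prod=2 -> inv=[5 4 8]
Step 3: demand=2,sold=2 ship[1->2]=4 ship[0->1]=4 prod=2 -> inv=[3 4 10]
Step 4: demand=2,sold=2 ship[1->2]=4 ship[0->1]=3 prod=2 -> inv=[2 3 12]
Step 5: demand=2,sold=2 ship[1->2]=3 ship[0->1]=2 prod=2 -> inv=[2 2 13]
Step 6: demand=2,sold=2 ship[1->2]=2 ship[0->1]=2 prod=2 -> inv=[2 2 13]
Step 7: demand=2,sold=2 ship[1->2]=2 ship[0->1]=2 prod=2 -> inv=[2 2 13]
Step 8: demand=2,sold=2 ship[1->2]=2 ship[0->1]=2 prod=2 -> inv=[2 2 13]

2 2 13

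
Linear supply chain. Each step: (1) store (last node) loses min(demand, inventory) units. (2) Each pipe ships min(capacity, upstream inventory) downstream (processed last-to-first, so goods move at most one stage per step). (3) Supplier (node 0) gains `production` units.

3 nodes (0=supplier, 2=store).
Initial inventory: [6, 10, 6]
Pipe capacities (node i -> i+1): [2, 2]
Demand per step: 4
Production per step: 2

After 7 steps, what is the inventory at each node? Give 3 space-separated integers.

Step 1: demand=4,sold=4 ship[1->2]=2 ship[0->1]=2 prod=2 -> inv=[6 10 4]
Step 2: demand=4,sold=4 ship[1->2]=2 ship[0->1]=2 prod=2 -> inv=[6 10 2]
Step 3: demand=4,sold=2 ship[1->2]=2 ship[0->1]=2 prod=2 -> inv=[6 10 2]
Step 4: demand=4,sold=2 ship[1->2]=2 ship[0->1]=2 prod=2 -> inv=[6 10 2]
Step 5: demand=4,sold=2 ship[1->2]=2 ship[0->1]=2 prod=2 -> inv=[6 10 2]
Step 6: demand=4,sold=2 ship[1->2]=2 ship[0->1]=2 prod=2 -> inv=[6 10 2]
Step 7: demand=4,sold=2 ship[1->2]=2 ship[0->1]=2 prod=2 -> inv=[6 10 2]

6 10 2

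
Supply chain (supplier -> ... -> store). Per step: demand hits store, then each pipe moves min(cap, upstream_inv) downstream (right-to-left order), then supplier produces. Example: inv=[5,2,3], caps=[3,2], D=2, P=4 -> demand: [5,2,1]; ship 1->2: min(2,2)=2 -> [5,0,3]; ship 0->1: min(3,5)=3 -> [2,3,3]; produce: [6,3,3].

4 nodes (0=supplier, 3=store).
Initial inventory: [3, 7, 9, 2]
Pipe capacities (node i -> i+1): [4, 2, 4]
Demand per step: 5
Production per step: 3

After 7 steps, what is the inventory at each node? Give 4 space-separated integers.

Step 1: demand=5,sold=2 ship[2->3]=4 ship[1->2]=2 ship[0->1]=3 prod=3 -> inv=[3 8 7 4]
Step 2: demand=5,sold=4 ship[2->3]=4 ship[1->2]=2 ship[0->1]=3 prod=3 -> inv=[3 9 5 4]
Step 3: demand=5,sold=4 ship[2->3]=4 ship[1->2]=2 ship[0->1]=3 prod=3 -> inv=[3 10 3 4]
Step 4: demand=5,sold=4 ship[2->3]=3 ship[1->2]=2 ship[0->1]=3 prod=3 -> inv=[3 11 2 3]
Step 5: demand=5,sold=3 ship[2->3]=2 ship[1->2]=2 ship[0->1]=3 prod=3 -> inv=[3 12 2 2]
Step 6: demand=5,sold=2 ship[2->3]=2 ship[1->2]=2 ship[0->1]=3 prod=3 -> inv=[3 13 2 2]
Step 7: demand=5,sold=2 ship[2->3]=2 ship[1->2]=2 ship[0->1]=3 prod=3 -> inv=[3 14 2 2]

3 14 2 2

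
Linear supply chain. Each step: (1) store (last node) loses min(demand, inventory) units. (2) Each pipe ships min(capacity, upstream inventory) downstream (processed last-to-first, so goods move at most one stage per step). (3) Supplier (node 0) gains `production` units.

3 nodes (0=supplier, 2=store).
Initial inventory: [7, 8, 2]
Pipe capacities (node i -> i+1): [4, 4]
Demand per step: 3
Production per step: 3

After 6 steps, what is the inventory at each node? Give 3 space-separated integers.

Step 1: demand=3,sold=2 ship[1->2]=4 ship[0->1]=4 prod=3 -> inv=[6 8 4]
Step 2: demand=3,sold=3 ship[1->2]=4 ship[0->1]=4 prod=3 -> inv=[5 8 5]
Step 3: demand=3,sold=3 ship[1->2]=4 ship[0->1]=4 prod=3 -> inv=[4 8 6]
Step 4: demand=3,sold=3 ship[1->2]=4 ship[0->1]=4 prod=3 -> inv=[3 8 7]
Step 5: demand=3,sold=3 ship[1->2]=4 ship[0->1]=3 prod=3 -> inv=[3 7 8]
Step 6: demand=3,sold=3 ship[1->2]=4 ship[0->1]=3 prod=3 -> inv=[3 6 9]

3 6 9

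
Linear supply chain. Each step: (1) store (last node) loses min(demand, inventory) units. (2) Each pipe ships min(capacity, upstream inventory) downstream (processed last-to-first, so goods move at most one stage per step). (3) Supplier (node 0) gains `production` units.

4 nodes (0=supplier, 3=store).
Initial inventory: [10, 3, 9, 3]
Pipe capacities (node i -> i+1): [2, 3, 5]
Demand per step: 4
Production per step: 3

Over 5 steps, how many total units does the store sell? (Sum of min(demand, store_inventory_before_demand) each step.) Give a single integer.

Answer: 19

Derivation:
Step 1: sold=3 (running total=3) -> [11 2 7 5]
Step 2: sold=4 (running total=7) -> [12 2 4 6]
Step 3: sold=4 (running total=11) -> [13 2 2 6]
Step 4: sold=4 (running total=15) -> [14 2 2 4]
Step 5: sold=4 (running total=19) -> [15 2 2 2]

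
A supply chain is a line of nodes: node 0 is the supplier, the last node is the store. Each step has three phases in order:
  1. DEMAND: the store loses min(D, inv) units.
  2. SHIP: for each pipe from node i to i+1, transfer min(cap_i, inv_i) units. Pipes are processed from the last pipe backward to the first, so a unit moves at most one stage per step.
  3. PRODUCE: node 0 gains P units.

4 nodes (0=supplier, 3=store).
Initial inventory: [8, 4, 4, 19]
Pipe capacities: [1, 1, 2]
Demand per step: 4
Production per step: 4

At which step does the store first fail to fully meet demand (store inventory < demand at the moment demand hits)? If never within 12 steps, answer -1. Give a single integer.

Step 1: demand=4,sold=4 ship[2->3]=2 ship[1->2]=1 ship[0->1]=1 prod=4 -> [11 4 3 17]
Step 2: demand=4,sold=4 ship[2->3]=2 ship[1->2]=1 ship[0->1]=1 prod=4 -> [14 4 2 15]
Step 3: demand=4,sold=4 ship[2->3]=2 ship[1->2]=1 ship[0->1]=1 prod=4 -> [17 4 1 13]
Step 4: demand=4,sold=4 ship[2->3]=1 ship[1->2]=1 ship[0->1]=1 prod=4 -> [20 4 1 10]
Step 5: demand=4,sold=4 ship[2->3]=1 ship[1->2]=1 ship[0->1]=1 prod=4 -> [23 4 1 7]
Step 6: demand=4,sold=4 ship[2->3]=1 ship[1->2]=1 ship[0->1]=1 prod=4 -> [26 4 1 4]
Step 7: demand=4,sold=4 ship[2->3]=1 ship[1->2]=1 ship[0->1]=1 prod=4 -> [29 4 1 1]
Step 8: demand=4,sold=1 ship[2->3]=1 ship[1->2]=1 ship[0->1]=1 prod=4 -> [32 4 1 1]
Step 9: demand=4,sold=1 ship[2->3]=1 ship[1->2]=1 ship[0->1]=1 prod=4 -> [35 4 1 1]
Step 10: demand=4,sold=1 ship[2->3]=1 ship[1->2]=1 ship[0->1]=1 prod=4 -> [38 4 1 1]
Step 11: demand=4,sold=1 ship[2->3]=1 ship[1->2]=1 ship[0->1]=1 prod=4 -> [41 4 1 1]
Step 12: demand=4,sold=1 ship[2->3]=1 ship[1->2]=1 ship[0->1]=1 prod=4 -> [44 4 1 1]
First stockout at step 8

8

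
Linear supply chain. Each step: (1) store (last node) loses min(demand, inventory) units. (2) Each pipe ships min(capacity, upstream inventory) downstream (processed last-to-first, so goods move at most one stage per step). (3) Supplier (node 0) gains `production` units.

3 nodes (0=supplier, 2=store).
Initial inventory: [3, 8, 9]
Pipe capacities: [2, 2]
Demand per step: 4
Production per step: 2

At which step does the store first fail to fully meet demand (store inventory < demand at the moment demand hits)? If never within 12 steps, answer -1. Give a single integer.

Step 1: demand=4,sold=4 ship[1->2]=2 ship[0->1]=2 prod=2 -> [3 8 7]
Step 2: demand=4,sold=4 ship[1->2]=2 ship[0->1]=2 prod=2 -> [3 8 5]
Step 3: demand=4,sold=4 ship[1->2]=2 ship[0->1]=2 prod=2 -> [3 8 3]
Step 4: demand=4,sold=3 ship[1->2]=2 ship[0->1]=2 prod=2 -> [3 8 2]
Step 5: demand=4,sold=2 ship[1->2]=2 ship[0->1]=2 prod=2 -> [3 8 2]
Step 6: demand=4,sold=2 ship[1->2]=2 ship[0->1]=2 prod=2 -> [3 8 2]
Step 7: demand=4,sold=2 ship[1->2]=2 ship[0->1]=2 prod=2 -> [3 8 2]
Step 8: demand=4,sold=2 ship[1->2]=2 ship[0->1]=2 prod=2 -> [3 8 2]
Step 9: demand=4,sold=2 ship[1->2]=2 ship[0->1]=2 prod=2 -> [3 8 2]
Step 10: demand=4,sold=2 ship[1->2]=2 ship[0->1]=2 prod=2 -> [3 8 2]
Step 11: demand=4,sold=2 ship[1->2]=2 ship[0->1]=2 prod=2 -> [3 8 2]
Step 12: demand=4,sold=2 ship[1->2]=2 ship[0->1]=2 prod=2 -> [3 8 2]
First stockout at step 4

4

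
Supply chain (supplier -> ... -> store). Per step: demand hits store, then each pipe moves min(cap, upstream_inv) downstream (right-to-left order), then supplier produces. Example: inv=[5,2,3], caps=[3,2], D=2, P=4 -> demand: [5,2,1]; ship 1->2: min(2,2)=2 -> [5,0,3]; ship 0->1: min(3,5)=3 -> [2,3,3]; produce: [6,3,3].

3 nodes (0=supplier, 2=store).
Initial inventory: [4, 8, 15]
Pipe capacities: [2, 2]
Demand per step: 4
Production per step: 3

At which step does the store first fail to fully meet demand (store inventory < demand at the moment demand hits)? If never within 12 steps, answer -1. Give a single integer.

Step 1: demand=4,sold=4 ship[1->2]=2 ship[0->1]=2 prod=3 -> [5 8 13]
Step 2: demand=4,sold=4 ship[1->2]=2 ship[0->1]=2 prod=3 -> [6 8 11]
Step 3: demand=4,sold=4 ship[1->2]=2 ship[0->1]=2 prod=3 -> [7 8 9]
Step 4: demand=4,sold=4 ship[1->2]=2 ship[0->1]=2 prod=3 -> [8 8 7]
Step 5: demand=4,sold=4 ship[1->2]=2 ship[0->1]=2 prod=3 -> [9 8 5]
Step 6: demand=4,sold=4 ship[1->2]=2 ship[0->1]=2 prod=3 -> [10 8 3]
Step 7: demand=4,sold=3 ship[1->2]=2 ship[0->1]=2 prod=3 -> [11 8 2]
Step 8: demand=4,sold=2 ship[1->2]=2 ship[0->1]=2 prod=3 -> [12 8 2]
Step 9: demand=4,sold=2 ship[1->2]=2 ship[0->1]=2 prod=3 -> [13 8 2]
Step 10: demand=4,sold=2 ship[1->2]=2 ship[0->1]=2 prod=3 -> [14 8 2]
Step 11: demand=4,sold=2 ship[1->2]=2 ship[0->1]=2 prod=3 -> [15 8 2]
Step 12: demand=4,sold=2 ship[1->2]=2 ship[0->1]=2 prod=3 -> [16 8 2]
First stockout at step 7

7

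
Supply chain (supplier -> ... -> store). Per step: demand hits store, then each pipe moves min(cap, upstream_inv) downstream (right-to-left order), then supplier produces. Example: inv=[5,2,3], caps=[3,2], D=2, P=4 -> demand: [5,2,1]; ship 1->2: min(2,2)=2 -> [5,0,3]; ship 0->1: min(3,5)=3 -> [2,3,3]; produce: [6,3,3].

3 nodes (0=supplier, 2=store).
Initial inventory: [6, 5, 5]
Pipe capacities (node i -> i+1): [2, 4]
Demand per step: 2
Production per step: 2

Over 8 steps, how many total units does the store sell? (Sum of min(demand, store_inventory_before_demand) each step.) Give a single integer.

Step 1: sold=2 (running total=2) -> [6 3 7]
Step 2: sold=2 (running total=4) -> [6 2 8]
Step 3: sold=2 (running total=6) -> [6 2 8]
Step 4: sold=2 (running total=8) -> [6 2 8]
Step 5: sold=2 (running total=10) -> [6 2 8]
Step 6: sold=2 (running total=12) -> [6 2 8]
Step 7: sold=2 (running total=14) -> [6 2 8]
Step 8: sold=2 (running total=16) -> [6 2 8]

Answer: 16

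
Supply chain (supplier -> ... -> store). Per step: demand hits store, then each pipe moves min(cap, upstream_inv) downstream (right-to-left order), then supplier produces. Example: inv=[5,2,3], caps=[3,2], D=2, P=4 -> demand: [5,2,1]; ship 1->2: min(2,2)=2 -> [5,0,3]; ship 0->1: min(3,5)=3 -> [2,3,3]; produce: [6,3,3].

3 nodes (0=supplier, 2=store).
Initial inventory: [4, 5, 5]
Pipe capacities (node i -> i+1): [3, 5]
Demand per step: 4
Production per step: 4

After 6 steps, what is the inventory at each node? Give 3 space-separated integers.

Step 1: demand=4,sold=4 ship[1->2]=5 ship[0->1]=3 prod=4 -> inv=[5 3 6]
Step 2: demand=4,sold=4 ship[1->2]=3 ship[0->1]=3 prod=4 -> inv=[6 3 5]
Step 3: demand=4,sold=4 ship[1->2]=3 ship[0->1]=3 prod=4 -> inv=[7 3 4]
Step 4: demand=4,sold=4 ship[1->2]=3 ship[0->1]=3 prod=4 -> inv=[8 3 3]
Step 5: demand=4,sold=3 ship[1->2]=3 ship[0->1]=3 prod=4 -> inv=[9 3 3]
Step 6: demand=4,sold=3 ship[1->2]=3 ship[0->1]=3 prod=4 -> inv=[10 3 3]

10 3 3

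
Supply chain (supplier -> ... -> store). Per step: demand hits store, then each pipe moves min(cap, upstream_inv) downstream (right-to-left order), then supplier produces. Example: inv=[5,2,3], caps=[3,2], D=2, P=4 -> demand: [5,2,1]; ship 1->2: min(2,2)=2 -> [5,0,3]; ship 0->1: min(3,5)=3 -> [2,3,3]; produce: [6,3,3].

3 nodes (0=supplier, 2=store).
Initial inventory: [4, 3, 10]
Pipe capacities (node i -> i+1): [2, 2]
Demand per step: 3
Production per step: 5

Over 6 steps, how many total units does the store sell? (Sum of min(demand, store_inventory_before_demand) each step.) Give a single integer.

Answer: 18

Derivation:
Step 1: sold=3 (running total=3) -> [7 3 9]
Step 2: sold=3 (running total=6) -> [10 3 8]
Step 3: sold=3 (running total=9) -> [13 3 7]
Step 4: sold=3 (running total=12) -> [16 3 6]
Step 5: sold=3 (running total=15) -> [19 3 5]
Step 6: sold=3 (running total=18) -> [22 3 4]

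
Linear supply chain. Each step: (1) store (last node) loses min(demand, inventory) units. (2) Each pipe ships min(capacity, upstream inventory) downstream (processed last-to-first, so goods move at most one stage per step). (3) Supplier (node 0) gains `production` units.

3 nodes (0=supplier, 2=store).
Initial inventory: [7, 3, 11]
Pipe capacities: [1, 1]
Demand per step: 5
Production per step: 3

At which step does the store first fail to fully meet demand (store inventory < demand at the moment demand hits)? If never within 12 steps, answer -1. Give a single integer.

Step 1: demand=5,sold=5 ship[1->2]=1 ship[0->1]=1 prod=3 -> [9 3 7]
Step 2: demand=5,sold=5 ship[1->2]=1 ship[0->1]=1 prod=3 -> [11 3 3]
Step 3: demand=5,sold=3 ship[1->2]=1 ship[0->1]=1 prod=3 -> [13 3 1]
Step 4: demand=5,sold=1 ship[1->2]=1 ship[0->1]=1 prod=3 -> [15 3 1]
Step 5: demand=5,sold=1 ship[1->2]=1 ship[0->1]=1 prod=3 -> [17 3 1]
Step 6: demand=5,sold=1 ship[1->2]=1 ship[0->1]=1 prod=3 -> [19 3 1]
Step 7: demand=5,sold=1 ship[1->2]=1 ship[0->1]=1 prod=3 -> [21 3 1]
Step 8: demand=5,sold=1 ship[1->2]=1 ship[0->1]=1 prod=3 -> [23 3 1]
Step 9: demand=5,sold=1 ship[1->2]=1 ship[0->1]=1 prod=3 -> [25 3 1]
Step 10: demand=5,sold=1 ship[1->2]=1 ship[0->1]=1 prod=3 -> [27 3 1]
Step 11: demand=5,sold=1 ship[1->2]=1 ship[0->1]=1 prod=3 -> [29 3 1]
Step 12: demand=5,sold=1 ship[1->2]=1 ship[0->1]=1 prod=3 -> [31 3 1]
First stockout at step 3

3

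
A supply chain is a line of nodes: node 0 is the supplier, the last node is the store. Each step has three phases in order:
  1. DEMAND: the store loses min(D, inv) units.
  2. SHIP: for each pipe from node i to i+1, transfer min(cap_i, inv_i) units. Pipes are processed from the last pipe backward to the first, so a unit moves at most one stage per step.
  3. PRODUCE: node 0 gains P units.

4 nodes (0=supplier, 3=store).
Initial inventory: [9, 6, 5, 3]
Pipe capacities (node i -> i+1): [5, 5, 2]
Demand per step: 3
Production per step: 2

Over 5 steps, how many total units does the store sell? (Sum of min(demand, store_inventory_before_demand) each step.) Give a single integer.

Answer: 11

Derivation:
Step 1: sold=3 (running total=3) -> [6 6 8 2]
Step 2: sold=2 (running total=5) -> [3 6 11 2]
Step 3: sold=2 (running total=7) -> [2 4 14 2]
Step 4: sold=2 (running total=9) -> [2 2 16 2]
Step 5: sold=2 (running total=11) -> [2 2 16 2]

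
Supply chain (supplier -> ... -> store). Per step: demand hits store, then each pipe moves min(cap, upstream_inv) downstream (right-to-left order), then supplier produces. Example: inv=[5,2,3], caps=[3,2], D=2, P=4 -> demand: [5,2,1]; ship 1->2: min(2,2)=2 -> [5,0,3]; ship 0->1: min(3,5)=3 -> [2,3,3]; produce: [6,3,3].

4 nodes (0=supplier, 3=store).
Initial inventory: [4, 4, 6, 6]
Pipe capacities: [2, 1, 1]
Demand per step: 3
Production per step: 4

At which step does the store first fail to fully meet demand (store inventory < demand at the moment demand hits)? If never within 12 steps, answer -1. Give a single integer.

Step 1: demand=3,sold=3 ship[2->3]=1 ship[1->2]=1 ship[0->1]=2 prod=4 -> [6 5 6 4]
Step 2: demand=3,sold=3 ship[2->3]=1 ship[1->2]=1 ship[0->1]=2 prod=4 -> [8 6 6 2]
Step 3: demand=3,sold=2 ship[2->3]=1 ship[1->2]=1 ship[0->1]=2 prod=4 -> [10 7 6 1]
Step 4: demand=3,sold=1 ship[2->3]=1 ship[1->2]=1 ship[0->1]=2 prod=4 -> [12 8 6 1]
Step 5: demand=3,sold=1 ship[2->3]=1 ship[1->2]=1 ship[0->1]=2 prod=4 -> [14 9 6 1]
Step 6: demand=3,sold=1 ship[2->3]=1 ship[1->2]=1 ship[0->1]=2 prod=4 -> [16 10 6 1]
Step 7: demand=3,sold=1 ship[2->3]=1 ship[1->2]=1 ship[0->1]=2 prod=4 -> [18 11 6 1]
Step 8: demand=3,sold=1 ship[2->3]=1 ship[1->2]=1 ship[0->1]=2 prod=4 -> [20 12 6 1]
Step 9: demand=3,sold=1 ship[2->3]=1 ship[1->2]=1 ship[0->1]=2 prod=4 -> [22 13 6 1]
Step 10: demand=3,sold=1 ship[2->3]=1 ship[1->2]=1 ship[0->1]=2 prod=4 -> [24 14 6 1]
Step 11: demand=3,sold=1 ship[2->3]=1 ship[1->2]=1 ship[0->1]=2 prod=4 -> [26 15 6 1]
Step 12: demand=3,sold=1 ship[2->3]=1 ship[1->2]=1 ship[0->1]=2 prod=4 -> [28 16 6 1]
First stockout at step 3

3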